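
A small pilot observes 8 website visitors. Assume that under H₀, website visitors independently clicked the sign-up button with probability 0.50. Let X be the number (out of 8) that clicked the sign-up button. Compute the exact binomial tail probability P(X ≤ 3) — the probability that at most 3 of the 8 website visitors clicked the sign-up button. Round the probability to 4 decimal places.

X is binomial with n = 8 and p = 0.50.
P(X ≤ 3) = C(8,0)·0.50^0·0.50^8 + C(8,1)·0.50^1·0.50^7 + C(8,2)·0.50^2·0.50^6 + C(8,3)·0.50^3·0.50^5.
= 0.003906 + 0.031250 + 0.109375 + 0.218750 = 0.3633.

P = 0.3633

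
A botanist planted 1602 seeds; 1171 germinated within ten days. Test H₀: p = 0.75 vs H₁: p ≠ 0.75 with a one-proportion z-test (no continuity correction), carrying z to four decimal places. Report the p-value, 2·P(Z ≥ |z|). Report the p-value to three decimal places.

p̂ = 1171/1602 = 0.73096.
Under H₀, SE = √(p₀(1−p₀)/n) = √(0.75·0.25/1602) = √0.000117041 = 0.010819.
Test statistic (full precision, shown to 4 dp): z = (1171/1602 − 0.75)/SE₀ ≈ -1.7598.
p-value = 2·P(Z ≥ |z|) with z = -1.7598 → 0.078.

p-value = 0.078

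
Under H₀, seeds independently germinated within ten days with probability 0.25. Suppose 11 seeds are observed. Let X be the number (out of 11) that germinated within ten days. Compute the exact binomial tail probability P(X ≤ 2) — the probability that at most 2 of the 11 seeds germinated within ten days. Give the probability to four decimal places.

X ~ Binomial(n=11, p=0.25).
P(X ≤ 2) = C(11,0)·0.25^0·0.75^11 + C(11,1)·0.25^1·0.75^10 + C(11,2)·0.25^2·0.75^9.
= 0.042235 + 0.154862 + 0.258104 = 0.4552.

P = 0.4552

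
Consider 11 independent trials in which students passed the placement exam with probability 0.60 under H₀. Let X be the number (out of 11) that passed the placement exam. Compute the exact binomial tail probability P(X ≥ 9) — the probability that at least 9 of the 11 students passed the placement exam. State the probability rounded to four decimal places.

X is binomial with n = 11 and p = 0.60.
P(X ≥ 9) = C(11,9)·0.60^9·0.40^2 + C(11,10)·0.60^10·0.40^1 + C(11,11)·0.60^11·0.40^0.
= 0.088684 + 0.026605 + 0.003628 = 0.1189.

P = 0.1189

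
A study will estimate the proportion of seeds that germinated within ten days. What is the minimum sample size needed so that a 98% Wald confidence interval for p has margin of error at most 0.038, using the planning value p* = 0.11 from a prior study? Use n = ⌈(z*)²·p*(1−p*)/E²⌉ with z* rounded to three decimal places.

n = 367

The 98% critical value is z* = 2.326.
p*(1−p*) = 0.0979.
(z*)²·p*(1−p*)/E² = 5.410276·0.0979/0.001444 = 366.805.
Rounding up, n = 367.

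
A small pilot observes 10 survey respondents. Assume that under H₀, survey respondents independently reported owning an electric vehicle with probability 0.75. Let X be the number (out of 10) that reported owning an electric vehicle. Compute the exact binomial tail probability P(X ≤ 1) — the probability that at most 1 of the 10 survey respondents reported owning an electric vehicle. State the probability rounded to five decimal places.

X ~ Binomial(n=10, p=0.75).
P(X ≤ 1) = C(10,0)·0.75^0·0.25^10 + C(10,1)·0.75^1·0.25^9.
= 0.000001 + 0.000029 = 0.00003.

P = 0.00003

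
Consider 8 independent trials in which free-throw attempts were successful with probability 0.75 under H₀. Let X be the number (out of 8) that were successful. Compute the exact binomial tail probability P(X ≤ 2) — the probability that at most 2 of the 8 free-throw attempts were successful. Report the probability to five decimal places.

X ~ Binomial(n=8, p=0.75).
P(X ≤ 2) = C(8,0)·0.75^0·0.25^8 + C(8,1)·0.75^1·0.25^7 + C(8,2)·0.75^2·0.25^6.
= 0.000015 + 0.000366 + 0.003845 = 0.00423.

P = 0.00423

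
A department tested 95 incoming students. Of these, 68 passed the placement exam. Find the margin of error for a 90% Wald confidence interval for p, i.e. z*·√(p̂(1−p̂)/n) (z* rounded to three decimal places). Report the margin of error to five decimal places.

ME = 0.07612

The sample proportion is 68/95 = 0.71579.
Standard error of p̂: √(0.203435/95) = √0.002141420 = 0.046275.
For 90% confidence, z* = 1.645.
So ME = 0.07612.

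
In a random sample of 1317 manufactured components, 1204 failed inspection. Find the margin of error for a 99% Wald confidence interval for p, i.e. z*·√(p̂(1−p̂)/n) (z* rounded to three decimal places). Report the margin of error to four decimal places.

ME = 0.0199

p̂ = 1204/1317 = 0.91420.
SE(p̂) = √(0.91420·0.08580/1317) = 0.007717.
z* = 2.576 at the 99% level.
ME = 2.576·0.007717 = 0.0199.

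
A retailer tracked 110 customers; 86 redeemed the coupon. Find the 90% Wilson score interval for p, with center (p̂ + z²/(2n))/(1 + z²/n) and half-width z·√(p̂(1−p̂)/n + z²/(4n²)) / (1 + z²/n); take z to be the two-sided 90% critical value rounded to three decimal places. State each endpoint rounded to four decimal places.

(0.7107, 0.8394)

p̂ = 86/110 = 0.78182; z = 1.645, so z² = 2.706025.
1 + z²/n = 1.024600.
Adjusted center: (0.78182 + z²/(2n))/1.024600 = 0.77505.
Radicand: p̂(1−p̂)/n + z²/(4n²) = 0.001550714 + 0.000055910 = 0.001606624.
Half-width = z·√(radicand)/denom = 1.645·0.040083/1.024600 = 0.06435.
So the interval runs from 0.7107 to 0.8394.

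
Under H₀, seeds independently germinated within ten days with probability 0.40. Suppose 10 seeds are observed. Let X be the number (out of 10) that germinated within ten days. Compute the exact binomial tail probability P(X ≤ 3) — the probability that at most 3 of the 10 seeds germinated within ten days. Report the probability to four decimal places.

X is binomial with n = 10 and p = 0.40.
P(X ≤ 3) = C(10,0)·0.40^0·0.60^10 + C(10,1)·0.40^1·0.60^9 + C(10,2)·0.40^2·0.60^8 + C(10,3)·0.40^3·0.60^7.
= 0.006047 + 0.040311 + 0.120932 + 0.214991 = 0.3823.

P = 0.3823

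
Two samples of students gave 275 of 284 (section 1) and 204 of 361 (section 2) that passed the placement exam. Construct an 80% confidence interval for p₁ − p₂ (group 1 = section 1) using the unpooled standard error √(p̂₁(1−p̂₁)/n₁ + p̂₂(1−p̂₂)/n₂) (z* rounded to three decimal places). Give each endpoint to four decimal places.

p̂₁ = 275/284 = 0.96831, p̂₂ = 204/361 = 0.56510; p̂₁ − p̂₂ = 0.40321.
Unpooled SE = √(p̂₁(1−p̂₁)/n₁ + p̂₂(1−p̂₂)/n₂) = √(0.000108049 + 0.000680782) = 0.028086.
z* = 1.282 at the 80% level. Margin = 1.282·0.028086 = 0.03601.
Interval: 0.40321 ± 0.03601 → (0.3672, 0.4392).

(0.3672, 0.4392)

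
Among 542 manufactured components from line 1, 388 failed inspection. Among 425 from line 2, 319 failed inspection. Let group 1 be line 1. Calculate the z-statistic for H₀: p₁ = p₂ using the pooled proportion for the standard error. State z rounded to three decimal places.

Sample proportions: p̂₁ = 388/542 = 0.71587 and p̂₂ = 319/425 = 0.75059.
Pooling: p̂ = 707/967 = 0.73113.
SE = √[p̂(1−p̂)(1/n₁+1/n₂)] = √[0.73113·0.26887·(1/542+1/425)] ≈ 0.028727.
z = -0.03472/0.028727 = -1.209.

z = -1.209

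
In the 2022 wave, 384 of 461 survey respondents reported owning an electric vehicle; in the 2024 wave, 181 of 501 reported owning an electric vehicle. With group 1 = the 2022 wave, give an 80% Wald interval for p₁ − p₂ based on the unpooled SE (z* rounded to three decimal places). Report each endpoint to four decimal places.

p̂₁ = 0.83297, p̂₂ = 0.36128, so the observed difference is 0.47169.
Unpooled SE = √(p̂₁(1−p̂₁)/n₁ + p̂₂(1−p̂₂)/n₂) = √(0.000301800 + 0.000460591) = 0.027611.
For 80% confidence, z* = 1.282. Margin of error = 0.03540.
So the interval runs from 0.4363 to 0.5071.

(0.4363, 0.5071)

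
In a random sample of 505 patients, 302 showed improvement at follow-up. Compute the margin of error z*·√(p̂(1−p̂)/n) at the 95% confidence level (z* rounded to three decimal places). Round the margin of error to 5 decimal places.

ME = 0.04276

Sample proportion p̂ = 302/505 = 0.59802.
SE(p̂) = √(0.59802·0.40198/505) = 0.021818.
The 95% critical value is z* = 1.960.
So ME = 0.04276.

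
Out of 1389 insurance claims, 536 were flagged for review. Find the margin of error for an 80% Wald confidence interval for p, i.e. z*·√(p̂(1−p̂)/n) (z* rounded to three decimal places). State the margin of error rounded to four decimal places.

p̂ = 536/1389 = 0.38589.
SE = √(p̂(1−p̂)/n) = √(0.236979/1389) = 0.013062.
For 80% confidence, z* = 1.282.
Margin of error = z*·SE = 1.282 × 0.013062 = 0.0167.

ME = 0.0167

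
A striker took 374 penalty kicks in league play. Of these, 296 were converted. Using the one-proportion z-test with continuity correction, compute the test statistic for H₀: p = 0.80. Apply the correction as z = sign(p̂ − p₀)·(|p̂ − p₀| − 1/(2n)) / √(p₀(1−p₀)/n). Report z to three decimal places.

The sample proportion is 296/374 = 0.79144. p̂ − p₀ = -0.008556.
1/(2n) = 0.001337.
Corrected numerator: |-0.008556| − 0.001337 = 0.007219.
SE₀ = √(0.80·0.20/374) = 0.020684.
z = −0.007219/0.020684 = -0.349.

z = -0.349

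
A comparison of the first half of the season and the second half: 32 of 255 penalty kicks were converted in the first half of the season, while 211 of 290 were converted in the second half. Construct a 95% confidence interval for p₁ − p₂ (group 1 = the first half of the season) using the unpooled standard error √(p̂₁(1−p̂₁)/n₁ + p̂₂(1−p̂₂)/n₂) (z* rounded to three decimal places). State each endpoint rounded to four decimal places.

(-0.6675, -0.5367)

p̂₁ = 0.12549, p̂₂ = 0.72759, so the observed difference is -0.60210.
Unpooled SE = √(p̂₁(1−p̂₁)/n₁ + p̂₂(1−p̂₂)/n₂) = √(0.000430362 + 0.000683464) = 0.033374.
The 95% critical value is z* = 1.960. Margin = 1.960·0.033374 = 0.06541.
CI: -0.60210 ± 0.06541 = (-0.6675, -0.5367).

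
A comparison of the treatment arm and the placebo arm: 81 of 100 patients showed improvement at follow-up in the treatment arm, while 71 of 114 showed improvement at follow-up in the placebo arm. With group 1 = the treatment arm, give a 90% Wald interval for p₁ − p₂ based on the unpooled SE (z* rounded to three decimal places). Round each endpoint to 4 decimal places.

(0.0885, 0.2859)

p̂₁ = 81/100 = 0.81000, p̂₂ = 71/114 = 0.62281; p̂₁ − p̂₂ = 0.18719.
Unpooled SE = √(p̂₁(1−p̂₁)/n₁ + p̂₂(1−p̂₂)/n₂) = √(0.001539000 + 0.002060688) = 0.059997.
For 90% confidence, z* = 1.645. Margin = 1.645·0.059997 = 0.09870.
So the interval runs from 0.0885 to 0.2859.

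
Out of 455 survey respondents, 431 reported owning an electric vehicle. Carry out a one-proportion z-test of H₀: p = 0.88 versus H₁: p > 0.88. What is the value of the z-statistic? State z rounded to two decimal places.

z = 4.41

The sample proportion is 431/455 = 0.94725.
Under H₀, SE = √(p₀(1−p₀)/n) = √(0.88·0.12/455) = √0.000232088 = 0.015234.
Test statistic: z = 0.06725/0.015234 = 4.41.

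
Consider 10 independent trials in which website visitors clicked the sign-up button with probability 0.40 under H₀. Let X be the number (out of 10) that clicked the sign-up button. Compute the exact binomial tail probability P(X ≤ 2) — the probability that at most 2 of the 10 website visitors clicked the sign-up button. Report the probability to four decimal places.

P = 0.1673

X is binomial with n = 10 and p = 0.40.
P(X ≤ 2) = C(10,0)·0.40^0·0.60^10 + C(10,1)·0.40^1·0.60^9 + C(10,2)·0.40^2·0.60^8.
= 0.006047 + 0.040311 + 0.120932 = 0.1673.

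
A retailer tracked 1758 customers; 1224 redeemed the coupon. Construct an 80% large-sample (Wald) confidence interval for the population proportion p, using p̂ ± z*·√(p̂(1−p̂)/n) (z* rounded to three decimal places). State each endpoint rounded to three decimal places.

(0.682, 0.710)

Sample proportion p̂ = 1224/1758 = 0.69625.
Standard error of p̂: √(0.211488/1758) = √0.000120300 = 0.010968.
For 80% confidence, z* = 1.282.
Margin of error: 1.282 × 0.010968 = 0.01406.
CI: 0.69625 ± 0.01406 = (0.682, 0.710).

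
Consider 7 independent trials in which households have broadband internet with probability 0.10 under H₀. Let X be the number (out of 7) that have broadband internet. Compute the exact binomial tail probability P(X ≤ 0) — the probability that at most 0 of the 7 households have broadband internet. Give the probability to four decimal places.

X is binomial with n = 7 and p = 0.10.
P(X ≤ 0) = C(7,0)·0.10^0·0.90^7.
= 0.478297 = 0.4783.

P = 0.4783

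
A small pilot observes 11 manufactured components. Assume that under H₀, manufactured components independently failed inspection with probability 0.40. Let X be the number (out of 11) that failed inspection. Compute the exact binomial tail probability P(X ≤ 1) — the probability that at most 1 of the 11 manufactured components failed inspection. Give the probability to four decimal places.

P = 0.0302

X is binomial with n = 11 and p = 0.40.
P(X ≤ 1) = C(11,0)·0.40^0·0.60^11 + C(11,1)·0.40^1·0.60^10.
= 0.003628 + 0.026605 = 0.0302.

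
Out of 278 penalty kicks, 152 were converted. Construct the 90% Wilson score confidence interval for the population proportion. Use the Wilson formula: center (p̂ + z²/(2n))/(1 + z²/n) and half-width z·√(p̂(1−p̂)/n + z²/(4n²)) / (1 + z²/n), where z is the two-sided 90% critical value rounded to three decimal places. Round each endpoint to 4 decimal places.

(0.4974, 0.5952)

p̂ = 152/278 = 0.54676; z = 1.645, so z² = 2.706025.
Denominator 1 + z²/n = 1 + 2.706025/278 = 1.009734.
Adjusted center: (0.54676 + z²/(2n))/1.009734 = 0.54631.
Radicand: p̂(1−p̂)/n + z²/(4n²) = 0.000891415 + 0.000008754 = 0.000900169.
Half-width = 1.645·√0.000900169/1.009734 = 0.04888.
So the interval runs from 0.4974 to 0.5952.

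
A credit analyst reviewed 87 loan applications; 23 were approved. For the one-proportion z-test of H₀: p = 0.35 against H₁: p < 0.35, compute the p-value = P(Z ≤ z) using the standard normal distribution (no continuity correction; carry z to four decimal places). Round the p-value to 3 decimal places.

With x = 23 successes in n = 87, p̂ = 0.26437.
Null standard error: √(0.35·0.65/87) = √0.002614943 = 0.051137.
Test statistic (full precision, shown to 4 dp): z = (23/87 − 0.35)/SE₀ ≈ -1.6746.
p-value = P(Z ≤ z) with z = -1.6746 → 0.047.

p-value = 0.047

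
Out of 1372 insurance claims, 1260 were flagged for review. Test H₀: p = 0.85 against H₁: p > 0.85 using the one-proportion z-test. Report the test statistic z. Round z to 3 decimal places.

z = 7.092

Sample proportion p̂ = 1260/1372 = 0.91837.
SE₀ = √(0.85·0.15/1372) = 0.009640.
z = (p̂ − p₀)/SE = (0.91837 − 0.85)/0.009640 = 7.092.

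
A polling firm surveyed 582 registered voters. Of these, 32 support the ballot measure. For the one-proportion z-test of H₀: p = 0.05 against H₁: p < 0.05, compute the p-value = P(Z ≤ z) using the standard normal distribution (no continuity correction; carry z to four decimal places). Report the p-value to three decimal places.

p-value = 0.709

With x = 32 successes in n = 582, p̂ = 0.05498.
SE₀ = √(0.05·0.95/582) = 0.009034.
z = (p̂ − p₀)/SE = (32/582 − 0.05)/0.009034 ≈ 0.5516.
From the standard normal, P(Z ≤ z) = 0.709.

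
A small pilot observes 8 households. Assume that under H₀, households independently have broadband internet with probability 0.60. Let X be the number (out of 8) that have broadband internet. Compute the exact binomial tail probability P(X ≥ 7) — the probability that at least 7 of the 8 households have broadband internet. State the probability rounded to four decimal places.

X ~ Binomial(n=8, p=0.60).
P(X ≥ 7) = C(8,7)·0.60^7·0.40^1 + C(8,8)·0.60^8·0.40^0.
= 0.089580 + 0.016796 = 0.1064.

P = 0.1064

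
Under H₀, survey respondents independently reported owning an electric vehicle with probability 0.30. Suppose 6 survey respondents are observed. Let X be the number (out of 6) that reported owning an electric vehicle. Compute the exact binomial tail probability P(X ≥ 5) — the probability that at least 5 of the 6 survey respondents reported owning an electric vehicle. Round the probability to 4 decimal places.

P = 0.0109

X is binomial with n = 6 and p = 0.30.
P(X ≥ 5) = C(6,5)·0.30^5·0.70^1 + C(6,6)·0.30^6·0.70^0.
= 0.010206 + 0.000729 = 0.0109.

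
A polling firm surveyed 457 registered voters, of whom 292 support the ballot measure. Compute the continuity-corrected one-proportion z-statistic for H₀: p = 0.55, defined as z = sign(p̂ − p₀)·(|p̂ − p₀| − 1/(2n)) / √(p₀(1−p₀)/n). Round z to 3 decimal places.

With x = 292 successes in n = 457, p̂ = 0.63895. p̂ − p₀ = 0.088950.
Continuity correction 1/(2n) = 1/914 = 0.001094.
Corrected numerator: |0.088950| − 0.001094 = 0.087856.
Under H₀, SE = √(p₀(1−p₀)/n) = √(0.55·0.45/457) = √0.000541575 = 0.023272.
z = +0.087856/0.023272 = 3.775.

z = 3.775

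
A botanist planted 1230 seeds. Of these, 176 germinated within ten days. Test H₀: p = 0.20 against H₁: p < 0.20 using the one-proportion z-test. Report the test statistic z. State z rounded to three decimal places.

z = -4.990

Sample proportion p̂ = 176/1230 = 0.14309.
Under H₀, SE = √(p₀(1−p₀)/n) = √(0.20·0.80/1230) = √0.000130081 = 0.011405.
z = (p̂ − p₀)/SE = (0.14309 − 0.20)/0.011405 = -4.990.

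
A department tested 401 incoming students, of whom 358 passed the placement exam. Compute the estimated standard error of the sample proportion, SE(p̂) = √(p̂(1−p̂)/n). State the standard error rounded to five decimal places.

SE = 0.01545

With x = 358 successes in n = 401, p̂ = 0.89277.
p̂(1−p̂) = 0.095732.
SE = √(0.095732/401) = √0.000238733 = 0.01545.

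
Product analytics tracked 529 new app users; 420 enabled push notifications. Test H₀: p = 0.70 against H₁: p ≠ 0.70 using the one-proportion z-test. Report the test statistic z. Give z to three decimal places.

z = 4.715

Sample proportion p̂ = 420/529 = 0.79395.
SE₀ = √(0.70·0.30/529) = 0.019924.
Test statistic: z = 0.09395/0.019924 = 4.715.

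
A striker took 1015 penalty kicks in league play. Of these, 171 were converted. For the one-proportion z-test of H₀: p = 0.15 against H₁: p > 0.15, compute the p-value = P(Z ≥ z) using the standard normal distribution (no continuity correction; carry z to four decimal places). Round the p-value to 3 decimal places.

p̂ = 171/1015 = 0.16847.
Under H₀, SE = √(p₀(1−p₀)/n) = √(0.15·0.85/1015) = √0.000125616 = 0.011208.
z = (p̂ − p₀)/SE = (171/1015 − 0.15)/0.011208 ≈ 1.6482.
From the standard normal, P(Z ≥ z) = 0.050.

p-value = 0.050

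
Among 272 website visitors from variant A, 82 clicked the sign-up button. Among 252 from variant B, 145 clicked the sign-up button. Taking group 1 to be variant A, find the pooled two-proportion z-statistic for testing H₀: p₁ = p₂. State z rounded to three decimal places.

z = -6.323

Sample proportions: p̂₁ = 82/272 = 0.30147 and p̂₂ = 145/252 = 0.57540.
Pooled p̂ = (82+145)/(272+252) = 227/524 = 0.43321.
Pooled SE = √[0.2455386·0.00764472] ≈ 0.043325.
z = -0.27393/0.043325 = -6.323.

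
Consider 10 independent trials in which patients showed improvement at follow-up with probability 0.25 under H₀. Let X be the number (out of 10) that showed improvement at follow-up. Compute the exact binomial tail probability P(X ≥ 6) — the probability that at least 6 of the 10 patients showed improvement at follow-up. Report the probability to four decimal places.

P = 0.0197

X ~ Binomial(n=10, p=0.25).
P(X ≥ 6) = Σ_{j=6}^{10} C(10,j)·0.25^j·0.75^{10−j}.
= 0.016222 + 0.003090 + 0.000386 + 0.000029 + 0.000001 = 0.0197.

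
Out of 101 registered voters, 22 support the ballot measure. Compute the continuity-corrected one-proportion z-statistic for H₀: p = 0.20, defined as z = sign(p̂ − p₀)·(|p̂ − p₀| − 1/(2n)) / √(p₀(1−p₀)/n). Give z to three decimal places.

z = 0.323

Sample proportion p̂ = 22/101 = 0.21782. p̂ − p₀ = 0.017822.
1/(2n) = 0.004950.
Corrected numerator: |0.017822| − 0.004950 = 0.012872.
Under H₀, SE = √(p₀(1−p₀)/n) = √(0.20·0.80/101) = √0.001584158 = 0.039801.
z = (+)0.012872/0.039801 = 0.323.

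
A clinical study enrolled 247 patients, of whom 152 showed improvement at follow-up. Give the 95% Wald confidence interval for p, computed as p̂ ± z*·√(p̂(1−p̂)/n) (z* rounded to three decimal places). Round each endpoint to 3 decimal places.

(0.555, 0.676)

With x = 152 successes in n = 247, p̂ = 0.61538.
SE(p̂) = √(0.61538·0.38462/247) = 0.030956.
z* = 1.960 at the 95% level.
Margin = 1.960·0.030956 = 0.06067.
CI: 0.61538 ± 0.06067 = (0.555, 0.676).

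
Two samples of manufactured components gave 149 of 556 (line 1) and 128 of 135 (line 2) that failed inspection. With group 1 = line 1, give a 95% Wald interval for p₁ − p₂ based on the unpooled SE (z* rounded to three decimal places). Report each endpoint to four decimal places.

(-0.7326, -0.6277)

p̂₁ = 149/556 = 0.26799, p̂₂ = 128/135 = 0.94815; p̂₁ − p̂₂ = -0.68016.
SE = √(0.000352823 + 0.000364172) = √0.000716995 = 0.026777.
For 95% confidence, z* = 1.960. Margin = 1.960·0.026777 = 0.05248.
CI: -0.68016 ± 0.05248 = (-0.7326, -0.6277).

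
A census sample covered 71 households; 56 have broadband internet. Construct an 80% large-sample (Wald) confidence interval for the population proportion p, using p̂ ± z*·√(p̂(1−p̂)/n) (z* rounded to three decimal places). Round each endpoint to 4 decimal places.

The sample proportion is 56/71 = 0.78873.
SE(p̂) = √(0.78873·0.21127/71) = 0.048445.
The 80% critical value is z* = 1.282.
Margin = 1.282·0.048445 = 0.06211.
Interval: 0.78873 ± 0.06211 → (0.7266, 0.8508).

(0.7266, 0.8508)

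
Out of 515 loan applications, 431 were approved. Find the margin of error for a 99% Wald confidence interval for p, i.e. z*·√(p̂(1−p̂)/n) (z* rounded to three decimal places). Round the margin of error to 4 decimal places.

ME = 0.0419

The sample proportion is 431/515 = 0.83689.
SE(p̂) = √(0.83689·0.16311/515) = 0.016280.
The 99% critical value is z* = 2.576.
ME = 2.576·0.016280 = 0.0419.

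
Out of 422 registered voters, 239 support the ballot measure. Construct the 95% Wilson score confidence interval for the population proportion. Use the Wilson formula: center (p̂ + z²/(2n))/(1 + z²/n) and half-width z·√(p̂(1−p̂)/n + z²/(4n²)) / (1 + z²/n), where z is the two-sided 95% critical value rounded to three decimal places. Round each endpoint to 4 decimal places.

(0.5187, 0.6128)

Here p̂ = 239/422 = 0.56635 and z = 1.960 (z² = 3.841600).
1 + z²/n = 1.009103.
Adjusted center: (0.56635 + z²/(2n))/1.009103 = 0.56575.
Radicand: p̂(1−p̂)/n + z²/(4n²) = 0.000581985 + 0.000005393 = 0.000587378.
Half-width = 1.960·√0.000587378/1.009103 = 0.04707.
CI: 0.56575 ± 0.04707 = (0.5187, 0.6128).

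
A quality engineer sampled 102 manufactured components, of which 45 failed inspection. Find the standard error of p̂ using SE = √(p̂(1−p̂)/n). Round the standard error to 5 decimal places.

The sample proportion is 45/102 = 0.44118.
p̂(1−p̂) = 0.44118·0.55882 = 0.246540.
Dividing by n and taking the root: √0.002417059 = 0.04916.

SE = 0.04916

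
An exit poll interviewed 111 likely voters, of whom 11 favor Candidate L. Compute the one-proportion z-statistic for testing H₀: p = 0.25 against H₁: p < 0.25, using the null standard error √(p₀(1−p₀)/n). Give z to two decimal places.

Sample proportion p̂ = 11/111 = 0.09910.
Null standard error: √(0.25·0.75/111) = √0.001689189 = 0.041100.
z = (0.09910 − 0.25)/0.041100 = -0.15090/0.041100 = -3.67.

z = -3.67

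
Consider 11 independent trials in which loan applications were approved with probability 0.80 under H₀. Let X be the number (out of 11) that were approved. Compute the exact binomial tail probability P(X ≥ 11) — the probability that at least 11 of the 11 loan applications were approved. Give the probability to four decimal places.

X is binomial with n = 11 and p = 0.80.
P(X ≥ 11) = C(11,11)·0.80^11·0.20^0.
= 0.085899 = 0.0859.

P = 0.0859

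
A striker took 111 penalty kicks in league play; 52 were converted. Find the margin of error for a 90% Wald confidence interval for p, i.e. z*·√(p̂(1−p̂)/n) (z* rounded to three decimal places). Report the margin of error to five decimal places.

With x = 52 successes in n = 111, p̂ = 0.46847.
Standard error of p̂: √(0.249006/111) = √0.002243295 = 0.047363.
The 90% critical value is z* = 1.645.
ME = 1.645·0.047363 = 0.07791.

ME = 0.07791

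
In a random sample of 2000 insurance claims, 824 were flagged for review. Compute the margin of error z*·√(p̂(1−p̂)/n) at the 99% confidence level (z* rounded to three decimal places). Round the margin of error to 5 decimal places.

Sample proportion p̂ = 824/2000 = 0.41200.
Standard error of p̂: √(0.242256/2000) = √0.000121128 = 0.011006.
The 99% critical value is z* = 2.576.
ME = 2.576·0.011006 = 0.02835.

ME = 0.02835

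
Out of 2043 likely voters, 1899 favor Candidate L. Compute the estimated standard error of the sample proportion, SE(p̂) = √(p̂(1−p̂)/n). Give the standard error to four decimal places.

SE = 0.0057

The sample proportion is 1899/2043 = 0.92952.
p̂(1−p̂) = 0.065513.
SE = √(0.065513/2043) = √0.000032067 = 0.0057.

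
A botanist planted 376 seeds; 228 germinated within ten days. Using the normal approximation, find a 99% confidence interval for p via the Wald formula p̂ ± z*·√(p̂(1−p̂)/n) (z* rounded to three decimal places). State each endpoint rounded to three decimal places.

(0.541, 0.671)

p̂ = 228/376 = 0.60638.
Standard error of p̂: √(0.238683/376) = √0.000634794 = 0.025195.
For 99% confidence, z* = 2.576.
Margin of error: 2.576 × 0.025195 = 0.06490.
Interval: 0.60638 ± 0.06490 → (0.541, 0.671).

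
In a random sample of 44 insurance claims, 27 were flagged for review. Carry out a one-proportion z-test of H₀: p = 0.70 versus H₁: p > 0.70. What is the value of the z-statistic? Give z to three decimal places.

The sample proportion is 27/44 = 0.61364.
SE₀ = √(0.70·0.30/44) = 0.069085.
z = (p̂ − p₀)/SE = (0.61364 − 0.70)/0.069085 = -1.250.

z = -1.250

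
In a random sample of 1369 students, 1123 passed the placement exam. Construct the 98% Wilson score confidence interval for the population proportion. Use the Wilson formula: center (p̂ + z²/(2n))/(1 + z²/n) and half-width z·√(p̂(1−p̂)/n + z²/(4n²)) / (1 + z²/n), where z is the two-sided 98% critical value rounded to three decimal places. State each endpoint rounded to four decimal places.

p̂ = 1123/1369 = 0.82031; z = 2.326, so z² = 5.410276.
Denominator 1 + z²/n = 1 + 5.410276/1369 = 1.003952.
Adjusted center: (0.82031 + z²/(2n))/1.003952 = 0.81905.
Radicand: p̂(1−p̂)/n + z²/(4n²) = 0.000107672 + 0.000000722 = 0.000108394.
Half-width = 2.326·√0.000108394/1.003952 = 0.02412.
So the interval runs from 0.7949 to 0.8432.

(0.7949, 0.8432)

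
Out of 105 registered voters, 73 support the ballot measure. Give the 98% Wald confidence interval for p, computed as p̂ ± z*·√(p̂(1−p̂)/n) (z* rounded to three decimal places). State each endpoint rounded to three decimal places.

The sample proportion is 73/105 = 0.69524.
Standard error of p̂: √(0.211882/105) = √0.002017925 = 0.044921.
z* = 2.326 at the 98% level.
Margin = 2.326·0.044921 = 0.10449.
Interval: 0.69524 ± 0.10449 → (0.591, 0.800).

(0.591, 0.800)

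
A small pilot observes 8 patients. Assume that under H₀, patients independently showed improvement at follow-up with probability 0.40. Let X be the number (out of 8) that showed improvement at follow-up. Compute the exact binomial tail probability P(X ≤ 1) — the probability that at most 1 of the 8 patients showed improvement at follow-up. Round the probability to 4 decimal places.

X ~ Binomial(n=8, p=0.40).
P(X ≤ 1) = C(8,0)·0.40^0·0.60^8 + C(8,1)·0.40^1·0.60^7.
= 0.016796 + 0.089580 = 0.1064.

P = 0.1064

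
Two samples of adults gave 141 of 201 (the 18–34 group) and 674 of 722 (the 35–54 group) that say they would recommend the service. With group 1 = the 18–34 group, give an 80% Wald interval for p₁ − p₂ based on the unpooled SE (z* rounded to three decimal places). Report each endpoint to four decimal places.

p̂₁ = 141/201 = 0.70149, p̂₂ = 674/722 = 0.93352; p̂₁ − p̂₂ = -0.23203.
Unpooled SE = √(p̂₁(1−p̂₁)/n₁ + p̂₂(1−p̂₂)/n₂) = √(0.001041795 + 0.000085959) = 0.033582.
For 80% confidence, z* = 1.282. Margin = 1.282·0.033582 = 0.04305.
CI: -0.23203 ± 0.04305 = (-0.2751, -0.1890).

(-0.2751, -0.1890)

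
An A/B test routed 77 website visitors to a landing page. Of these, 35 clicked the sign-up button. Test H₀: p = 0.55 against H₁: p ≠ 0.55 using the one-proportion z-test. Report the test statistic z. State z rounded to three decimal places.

With x = 35 successes in n = 77, p̂ = 0.45455.
Null standard error: √(0.55·0.45/77) = √0.003214286 = 0.056695.
z = (0.45455 − 0.55)/0.056695 = -0.09545/0.056695 = -1.684.

z = -1.684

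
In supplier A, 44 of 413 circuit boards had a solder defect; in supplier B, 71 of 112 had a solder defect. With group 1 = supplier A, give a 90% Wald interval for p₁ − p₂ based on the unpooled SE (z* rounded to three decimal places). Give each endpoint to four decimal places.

(-0.6063, -0.4485)

p̂₁ = 44/413 = 0.10654, p̂₂ = 71/112 = 0.63393; p̂₁ − p̂₂ = -0.52739.
SE = √(0.000230478 + 0.002071992) = √0.002302470 = 0.047984.
For 90% confidence, z* = 1.645. Margin = 1.645·0.047984 = 0.07893.
So the interval runs from -0.6063 to -0.4485.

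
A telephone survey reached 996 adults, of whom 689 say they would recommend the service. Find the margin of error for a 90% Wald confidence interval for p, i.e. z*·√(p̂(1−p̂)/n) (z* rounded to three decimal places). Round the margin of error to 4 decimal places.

Sample proportion p̂ = 689/996 = 0.69177.
SE = √(p̂(1−p̂)/n) = √(0.213225/996) = 0.014632.
For 90% confidence, z* = 1.645.
ME = 1.645·0.014632 = 0.0241.

ME = 0.0241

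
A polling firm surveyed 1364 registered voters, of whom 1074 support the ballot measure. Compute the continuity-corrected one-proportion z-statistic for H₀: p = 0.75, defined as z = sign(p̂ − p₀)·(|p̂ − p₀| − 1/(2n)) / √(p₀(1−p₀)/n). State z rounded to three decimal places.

The sample proportion is 1074/1364 = 0.78739. p̂ − p₀ = 0.037390.
Continuity correction 1/(2n) = 1/2728 = 0.000367.
Corrected numerator: |0.037390| − 0.000367 = 0.037023.
SE₀ = √(0.75·0.25/1364) = 0.011724.
z = (+)0.037023/0.011724 = 3.158.

z = 3.158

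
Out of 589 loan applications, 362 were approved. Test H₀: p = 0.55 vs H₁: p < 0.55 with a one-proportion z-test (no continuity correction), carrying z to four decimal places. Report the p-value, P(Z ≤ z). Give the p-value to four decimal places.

With x = 362 successes in n = 589, p̂ = 0.61460.
SE₀ = √(0.55·0.45/589) = 0.020499.
z = (p̂ − p₀)/SE = (362/589 − 0.55)/0.020499 ≈ 3.1514.
From the standard normal, P(Z ≤ z) = 0.9992.

p-value = 0.9992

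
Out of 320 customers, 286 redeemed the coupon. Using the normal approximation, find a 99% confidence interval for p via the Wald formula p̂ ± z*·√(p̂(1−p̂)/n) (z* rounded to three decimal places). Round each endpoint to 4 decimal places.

(0.8494, 0.9381)

With x = 286 successes in n = 320, p̂ = 0.89375.
SE = √(p̂(1−p̂)/n) = √(0.094961/320) = 0.017227.
z* = 2.576 at the 99% level.
Margin of error: 2.576 × 0.017227 = 0.04438.
So the interval runs from 0.8494 to 0.9381.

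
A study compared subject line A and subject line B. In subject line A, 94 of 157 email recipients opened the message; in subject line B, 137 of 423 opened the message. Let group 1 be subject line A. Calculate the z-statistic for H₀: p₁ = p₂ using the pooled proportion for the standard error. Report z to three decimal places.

p̂₁ = 94/157 = 0.59873, p̂₂ = 137/423 = 0.32388.
Pooled p̂ = (94+137)/(157+423) = 231/580 = 0.39828.
SE = √[p̂(1−p̂)(1/n₁+1/n₂)] = √[0.39828·0.60172·(1/157+1/423)] ≈ 0.045749.
z = (p̂₁ − p̂₂)/SE = (0.59873 − 0.32388)/0.045749 = 0.27485/0.045749 = 6.008.

z = 6.008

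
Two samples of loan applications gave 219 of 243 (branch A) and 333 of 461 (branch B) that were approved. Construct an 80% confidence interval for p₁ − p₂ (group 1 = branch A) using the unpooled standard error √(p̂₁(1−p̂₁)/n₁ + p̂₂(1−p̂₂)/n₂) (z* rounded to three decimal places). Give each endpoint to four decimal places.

(0.1426, 0.2152)

p̂₁ = 0.90123, p̂₂ = 0.72234, so the observed difference is 0.17889.
Unpooled SE = √(p̂₁(1−p̂₁)/n₁ + p̂₂(1−p̂₂)/n₂) = √(0.000366300 + 0.000435062) = 0.028308.
z* = 1.282 at the 80% level. Margin of error = 0.03629.
Interval: 0.17889 ± 0.03629 → (0.1426, 0.2152).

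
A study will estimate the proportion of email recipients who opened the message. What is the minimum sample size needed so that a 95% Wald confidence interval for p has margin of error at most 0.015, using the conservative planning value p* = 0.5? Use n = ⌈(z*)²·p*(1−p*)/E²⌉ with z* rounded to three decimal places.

n = 4269

For 95% confidence, z* = 1.960.
p*(1−p*) = 0.2500.
Required n before rounding: 3.841600 × 0.2500 / 0.015² = 4268.444.
⌈4268.444⌉ = 4269.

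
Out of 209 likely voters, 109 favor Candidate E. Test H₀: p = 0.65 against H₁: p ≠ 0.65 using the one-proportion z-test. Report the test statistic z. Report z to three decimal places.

z = -3.894

Sample proportion p̂ = 109/209 = 0.52153.
Null standard error: √(0.65·0.35/209) = √0.001088517 = 0.032993.
z = (p̂ − p₀)/SE = (0.52153 − 0.65)/0.032993 = -3.894.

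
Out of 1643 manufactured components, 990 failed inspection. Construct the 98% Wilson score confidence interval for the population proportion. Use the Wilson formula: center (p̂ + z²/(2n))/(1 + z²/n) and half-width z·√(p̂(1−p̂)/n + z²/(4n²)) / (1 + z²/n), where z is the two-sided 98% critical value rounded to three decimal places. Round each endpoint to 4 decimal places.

(0.5742, 0.6303)

p̂ = 990/1643 = 0.60256; z = 2.326, so z² = 5.410276.
1 + z²/n = 1.003293.
Adjusted center: (0.60256 + z²/(2n))/1.003293 = 0.60222.
Radicand: p̂(1−p̂)/n + z²/(4n²) = 0.000145759 + 0.000000501 = 0.000146260.
Half-width = z·√(radicand)/denom = 2.326·0.012094/1.003293 = 0.02804.
CI: 0.60222 ± 0.02804 = (0.5742, 0.6303).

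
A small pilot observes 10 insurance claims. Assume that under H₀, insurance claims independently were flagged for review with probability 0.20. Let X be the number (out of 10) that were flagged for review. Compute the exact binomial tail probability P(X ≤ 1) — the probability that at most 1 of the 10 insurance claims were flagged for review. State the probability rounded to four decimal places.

X ~ Binomial(n=10, p=0.20).
P(X ≤ 1) = C(10,0)·0.20^0·0.80^10 + C(10,1)·0.20^1·0.80^9.
= 0.107374 + 0.268435 = 0.3758.

P = 0.3758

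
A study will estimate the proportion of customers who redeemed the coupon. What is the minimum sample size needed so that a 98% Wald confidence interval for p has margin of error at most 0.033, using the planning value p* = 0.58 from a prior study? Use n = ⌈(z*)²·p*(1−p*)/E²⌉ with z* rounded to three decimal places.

The 98% critical value is z* = 2.326.
p*(1−p*) = 0.58·0.42 = 0.2436.
Required n before rounding: 5.410276 × 0.2436 / 0.033² = 1210.233.
Rounding up, n = 1211.

n = 1211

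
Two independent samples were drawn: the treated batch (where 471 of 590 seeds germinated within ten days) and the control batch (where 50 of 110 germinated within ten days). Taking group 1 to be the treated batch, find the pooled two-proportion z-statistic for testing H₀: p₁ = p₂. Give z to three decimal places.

z = 7.587

Sample proportions: p̂₁ = 471/590 = 0.79831 and p̂₂ = 50/110 = 0.45455.
Pooling: p̂ = 521/700 = 0.74429.
SE = √[p̂(1−p̂)(1/n₁+1/n₂)] = √[0.74429·0.25571·(1/590+1/110)] ≈ 0.045308.
z = (p̂₁ − p̂₂)/SE = (0.79831 − 0.45455)/0.045308 = 0.34376/0.045308 = 7.587.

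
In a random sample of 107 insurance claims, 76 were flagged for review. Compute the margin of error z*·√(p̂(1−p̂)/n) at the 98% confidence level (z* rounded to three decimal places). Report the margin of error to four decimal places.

With x = 76 successes in n = 107, p̂ = 0.71028.
Standard error of p̂: √(0.205782/107) = √0.001923198 = 0.043854.
The 98% critical value is z* = 2.326.
So ME = 0.1020.

ME = 0.1020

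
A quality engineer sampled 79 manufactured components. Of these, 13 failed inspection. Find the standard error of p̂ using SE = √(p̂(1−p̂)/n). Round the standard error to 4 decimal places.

SE = 0.0417

With x = 13 successes in n = 79, p̂ = 0.16456.
p̂(1−p̂) = 0.137480.
SE = √(0.137480/79) = √0.001740253 = 0.0417.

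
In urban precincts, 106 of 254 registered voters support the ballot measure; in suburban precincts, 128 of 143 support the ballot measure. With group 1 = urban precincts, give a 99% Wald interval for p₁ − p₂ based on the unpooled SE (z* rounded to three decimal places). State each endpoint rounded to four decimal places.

(-0.5813, -0.3743)

p̂₁ = 106/254 = 0.41732, p̂₂ = 128/143 = 0.89510; p̂₁ − p̂₂ = -0.47778.
SE = √(0.000957340 + 0.000656588) = √0.001613928 = 0.040174.
z* = 2.576 at the 99% level. Margin = 2.576·0.040174 = 0.10349.
Interval: -0.47778 ± 0.10349 → (-0.5813, -0.3743).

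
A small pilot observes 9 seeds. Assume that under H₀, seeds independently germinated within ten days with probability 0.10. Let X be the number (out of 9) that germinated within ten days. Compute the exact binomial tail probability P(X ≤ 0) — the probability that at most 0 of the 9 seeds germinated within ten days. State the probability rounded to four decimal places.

X ~ Binomial(n=9, p=0.10).
P(X ≤ 0) = C(9,0)·0.10^0·0.90^9.
= 0.387420 = 0.3874.

P = 0.3874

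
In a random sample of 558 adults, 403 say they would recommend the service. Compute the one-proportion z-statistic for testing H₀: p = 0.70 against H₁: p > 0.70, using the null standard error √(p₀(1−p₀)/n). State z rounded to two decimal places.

Sample proportion p̂ = 403/558 = 0.72222.
Null standard error: √(0.70·0.30/558) = √0.000376344 = 0.019400.
z = (0.72222 − 0.70)/0.019400 = 0.02222/0.019400 = 1.15.

z = 1.15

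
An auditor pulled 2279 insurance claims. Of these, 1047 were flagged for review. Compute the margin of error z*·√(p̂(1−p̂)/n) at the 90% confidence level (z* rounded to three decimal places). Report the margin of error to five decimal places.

ME = 0.01717

The sample proportion is 1047/2279 = 0.45941.
Standard error of p̂: √(0.248353/2279) = √0.000108974 = 0.010439.
For 90% confidence, z* = 1.645.
ME = 1.645·0.010439 = 0.01717.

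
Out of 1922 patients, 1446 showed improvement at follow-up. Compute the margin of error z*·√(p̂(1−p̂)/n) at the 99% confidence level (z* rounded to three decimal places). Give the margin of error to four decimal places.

With x = 1446 successes in n = 1922, p̂ = 0.75234.
SE(p̂) = √(0.75234·0.24766/1922) = 0.009846.
For 99% confidence, z* = 2.576.
ME = 2.576·0.009846 = 0.0254.

ME = 0.0254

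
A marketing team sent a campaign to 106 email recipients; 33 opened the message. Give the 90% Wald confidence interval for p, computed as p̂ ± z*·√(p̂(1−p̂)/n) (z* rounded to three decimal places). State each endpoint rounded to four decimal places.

(0.2373, 0.3853)

Sample proportion p̂ = 33/106 = 0.31132.
SE = √(p̂(1−p̂)/n) = √(0.214400/106) = 0.044974.
The 90% critical value is z* = 1.645.
Margin of error: 1.645 × 0.044974 = 0.07398.
Interval: 0.31132 ± 0.07398 → (0.2373, 0.3853).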